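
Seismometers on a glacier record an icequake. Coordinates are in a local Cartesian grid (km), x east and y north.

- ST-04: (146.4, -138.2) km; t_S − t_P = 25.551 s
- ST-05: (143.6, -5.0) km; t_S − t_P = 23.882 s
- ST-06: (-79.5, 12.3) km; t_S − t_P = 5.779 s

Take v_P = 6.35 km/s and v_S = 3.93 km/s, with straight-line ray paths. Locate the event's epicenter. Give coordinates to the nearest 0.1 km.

(-99.6, -43.8)

Distance from S−P lag: d = Δt · v_P v_S / (v_P − v_S) = Δt · (6.35·3.93)/(6.35−3.93) ≈ 10.3122·Δt.
So d_ST-04 = 263.49, d_ST-05 = 246.28, d_ST-06 = 59.59 km.
Circle about each station: (x − 146.4)² + (y + 138.2)² = 263.49²; (x − 143.6)² + (y + 5.0)² = 246.28²; (x + 79.5)² + (y − 12.3)² = 59.59².
Subtracting pairs of circle equations eliminates x²+y² and gives linear equations (the radical axes):
-5.6 x + 266.4 y = -11113.10
-451.8 x + 301.0 y = 31815.35
Solving the 2×2 system: x ≈ -99.6, y ≈ -43.8 km.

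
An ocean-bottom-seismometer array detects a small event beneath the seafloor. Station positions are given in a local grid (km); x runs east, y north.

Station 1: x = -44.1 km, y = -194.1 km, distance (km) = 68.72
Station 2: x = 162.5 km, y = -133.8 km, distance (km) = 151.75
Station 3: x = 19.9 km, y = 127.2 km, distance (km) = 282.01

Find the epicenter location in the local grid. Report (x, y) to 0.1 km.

Circle about each station: (x + 44.1)² + (y + 194.1)² = 68.72²; (x − 162.5)² + (y + 133.8)² = 151.75²; (x − 19.9)² + (y − 127.2)² = 282.01².
Subtracting the Station 1 equation from the Station 2 and Station 3 equations removes the quadratic terms:
413.2 x + 120.6 y = -13616.55
128.0 x + 642.6 y = -97850.97
Solving the 2×2 system: x ≈ 12.2, y ≈ -154.7 km.

(12.2, -154.7)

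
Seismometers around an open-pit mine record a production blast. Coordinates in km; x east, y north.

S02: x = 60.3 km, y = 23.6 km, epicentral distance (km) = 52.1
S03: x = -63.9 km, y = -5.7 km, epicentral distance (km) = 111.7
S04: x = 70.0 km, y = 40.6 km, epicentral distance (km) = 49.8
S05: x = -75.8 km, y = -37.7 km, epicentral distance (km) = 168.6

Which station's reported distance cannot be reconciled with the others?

S05

Solve using three stations at a time. Using S02, S03, S04 (subtract circle equations pairwise → linear system) gives (x, y) ≈ (25.0, 61.9).
Distances from that point to each station vs reported:
  S02: calculated 52.1 vs reported 52.1 → residual 0.0 km
  S03: calculated 111.7 vs reported 111.7 → residual 0.0 km
  S04: calculated 49.8 vs reported 49.8 → residual 0.0 km
  S05: calculated 141.7 vs reported 168.6 → residual 26.9 km
S02, S03, S04 are mutually consistent (residuals ≈ 0); S05 is off by 26.9 km.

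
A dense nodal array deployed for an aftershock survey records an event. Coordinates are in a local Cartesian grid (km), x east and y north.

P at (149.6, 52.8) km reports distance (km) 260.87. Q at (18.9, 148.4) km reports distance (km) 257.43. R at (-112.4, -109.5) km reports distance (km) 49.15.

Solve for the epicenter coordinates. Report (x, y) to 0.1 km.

-65.5 km east, -94.8 km north

Circle about each station: (x − 149.6)² + (y − 52.8)² = 260.87²; (x − 18.9)² + (y − 148.4)² = 257.43²; (x + 112.4)² + (y + 109.5)² = 49.15².
Subtracting the P equation from the Q and R equations removes the quadratic terms:
-261.4 x + 191.2 y = -1005.28
-524.0 x − 324.6 y = 65093.44
Solving the 2×2 system: x ≈ -65.5, y ≈ -94.8 km.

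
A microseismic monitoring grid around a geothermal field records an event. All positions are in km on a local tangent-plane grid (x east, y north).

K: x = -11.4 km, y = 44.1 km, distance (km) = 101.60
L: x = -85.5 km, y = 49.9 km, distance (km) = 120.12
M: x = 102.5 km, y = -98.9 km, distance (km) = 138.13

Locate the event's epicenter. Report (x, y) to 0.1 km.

Circle about each station: (x + 11.4)² + (y − 44.1)² = 101.60²; (x + 85.5)² + (y − 49.9)² = 120.12²; (x − 102.5)² + (y + 98.9)² = 138.13².
Subtracting the K equation from the L and M equations removes the quadratic terms:
-148.2 x + 11.6 y = 3619.24
227.8 x − 286.0 y = 9455.35
Solving the 2×2 system: x ≈ -28.8, y ≈ -56.0 km.

x ≈ -28.8 km, y ≈ -56.0 km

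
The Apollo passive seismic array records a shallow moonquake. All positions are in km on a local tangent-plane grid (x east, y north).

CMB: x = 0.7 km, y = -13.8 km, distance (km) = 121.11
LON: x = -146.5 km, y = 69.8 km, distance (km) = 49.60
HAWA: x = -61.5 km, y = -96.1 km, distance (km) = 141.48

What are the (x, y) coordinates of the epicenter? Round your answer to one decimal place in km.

Circle about each station: (x − 0.7)² + (y + 13.8)² = 121.11²; (x + 146.5)² + (y − 69.8)² = 49.60²; (x + 61.5)² + (y + 96.1)² = 141.48².
Subtracting pairs of circle equations eliminates x²+y² and gives linear equations (the radical axes):
-294.4 x + 167.2 y = 38350.83
-124.4 x − 164.6 y = 7477.57
Solving the 2×2 system: x ≈ -109.2, y ≈ 37.1 km.
Check against CMB (with the unrounded x, y): √((x − 0.7)²+(y + 13.8)²) = 121.11 ≈ 121.11 km. ✓

(-109.2, 37.1)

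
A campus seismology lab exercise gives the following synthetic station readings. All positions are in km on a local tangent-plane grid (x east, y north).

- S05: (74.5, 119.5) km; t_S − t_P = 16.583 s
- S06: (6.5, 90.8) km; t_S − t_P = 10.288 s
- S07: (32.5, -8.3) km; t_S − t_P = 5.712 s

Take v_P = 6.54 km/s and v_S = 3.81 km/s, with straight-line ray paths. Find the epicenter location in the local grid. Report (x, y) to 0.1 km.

(-18.9, 0.4)

Distance from S−P lag: d = Δt · v_P v_S / (v_P − v_S) = Δt · (6.54·3.81)/(6.54−3.81) ≈ 9.1273·Δt.
So d_S05 = 151.36, d_S06 = 93.90, d_S07 = 52.13 km.
Circle about each station: (x − 74.5)² + (y − 119.5)² = 151.36²; (x − 6.5)² + (y − 90.8)² = 93.90²; (x − 32.5)² + (y + 8.3)² = 52.13².
Subtracting the S05 equation from the S06 and S07 equations removes the quadratic terms:
-136.0 x − 57.4 y = 2549.03
-84.0 x − 255.6 y = 1486.95
Solving the 2×2 system: x ≈ -18.9, y ≈ 0.4 km.
Check against S05 (with the unrounded x, y): √((x − 74.5)²+(y − 119.5)²) = 151.36 ≈ 151.36 km. ✓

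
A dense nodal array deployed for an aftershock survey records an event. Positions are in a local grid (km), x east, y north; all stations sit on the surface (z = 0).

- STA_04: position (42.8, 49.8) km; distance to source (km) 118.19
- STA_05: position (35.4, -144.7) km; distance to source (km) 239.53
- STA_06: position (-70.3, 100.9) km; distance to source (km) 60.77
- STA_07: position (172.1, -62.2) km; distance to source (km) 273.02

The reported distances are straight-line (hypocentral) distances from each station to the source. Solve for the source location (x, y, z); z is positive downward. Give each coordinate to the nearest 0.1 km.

(-62.5, 68.0, 50.5)

Each station gives a sphere (x−x_i)² + (y−y_i)² + z² = d_i² (stations at z=0).
Subtracting the STA_04 sphere from STA_05 and STA_06: z² cancels, leaving linear equations in x and y:
-14.8 x − 389.0 y = -25526.37
-226.2 x + 102.2 y = 21086.90
Solving: x ≈ -62.500, y ≈ 67.998 km (keep extra digits for the depth step; rounded: -62.5, 68.0).
Then from the STA_04 sphere: z² = 118.19² − (x − 42.8)² − (y − 49.8)² with x = -62.500, y = 67.998, so z ≈ 50.494 ≈ 50.5 km.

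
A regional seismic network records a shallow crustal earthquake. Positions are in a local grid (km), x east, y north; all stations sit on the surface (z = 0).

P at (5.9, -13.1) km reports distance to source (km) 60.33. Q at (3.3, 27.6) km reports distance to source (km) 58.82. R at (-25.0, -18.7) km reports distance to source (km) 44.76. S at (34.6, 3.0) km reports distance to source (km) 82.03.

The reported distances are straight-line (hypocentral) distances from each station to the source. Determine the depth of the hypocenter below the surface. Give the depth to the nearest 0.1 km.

33.7 km

Each station gives a sphere (x−x_i)² + (y−y_i)² + z² = d_i² (stations at z=0).
Subtracting the P sphere from Q and R: z² cancels, leaving linear equations in x and y:
-5.2 x + 81.4 y = 746.15
-61.8 x − 11.2 y = 2404.52
Solving: x ≈ -40.105, y ≈ 6.604 km (keep extra digits for the depth step; rounded: -40.1, 6.6).
Then from the P sphere: z² = 60.33² − (x − 5.9)² − (y + 13.1)² with x = -40.105, y = 6.604, so z ≈ 33.690 ≈ 33.7 km.
Check against S (with the unrounded solution): distance 82.03 ≈ 82.03 km. ✓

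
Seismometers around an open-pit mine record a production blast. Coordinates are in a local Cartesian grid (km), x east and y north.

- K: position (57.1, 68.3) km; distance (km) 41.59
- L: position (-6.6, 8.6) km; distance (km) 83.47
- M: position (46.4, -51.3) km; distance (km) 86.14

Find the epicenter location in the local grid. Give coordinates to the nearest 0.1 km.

x ≈ 74.0 km, y ≈ 30.3 km

Circle about each station: (x − 57.1)² + (y − 68.3)² = 41.59²; (x + 6.6)² + (y − 8.6)² = 83.47²; (x − 46.4)² + (y + 51.3)² = 86.14².
Subtracting pairs of circle equations eliminates x²+y² and gives linear equations (the radical axes):
-127.4 x − 119.4 y = -13045.29
-21.4 x − 239.2 y = -8831.02
Solving the 2×2 system: x ≈ 74.0, y ≈ 30.3 km.
Check against K (with the unrounded x, y): √((x − 57.1)²+(y − 68.3)²) = 41.59 ≈ 41.59 km. ✓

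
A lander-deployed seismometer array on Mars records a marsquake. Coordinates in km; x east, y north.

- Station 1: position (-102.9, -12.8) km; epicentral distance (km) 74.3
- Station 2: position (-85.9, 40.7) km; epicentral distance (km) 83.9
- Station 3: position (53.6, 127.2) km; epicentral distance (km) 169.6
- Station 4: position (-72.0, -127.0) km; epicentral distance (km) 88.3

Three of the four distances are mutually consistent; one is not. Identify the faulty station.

Solve using three stations at a time. Using Station 1, Station 2, Station 3 (subtract circle equations pairwise → linear system) gives (x, y) ≈ (-28.9, -21.1).
Distances from that point to each station vs reported:
  Station 1: calculated 74.5 vs reported 74.3 → residual 0.2 km
  Station 2: calculated 84.0 vs reported 83.9 → residual 0.1 km
  Station 3: calculated 169.7 vs reported 169.6 → residual 0.1 km
  Station 4: calculated 114.4 vs reported 88.3 → residual 26.1 km
Station 1, Station 2, Station 3 are mutually consistent (residuals ≈ 0); Station 4 is off by 26.1 km.

Station 4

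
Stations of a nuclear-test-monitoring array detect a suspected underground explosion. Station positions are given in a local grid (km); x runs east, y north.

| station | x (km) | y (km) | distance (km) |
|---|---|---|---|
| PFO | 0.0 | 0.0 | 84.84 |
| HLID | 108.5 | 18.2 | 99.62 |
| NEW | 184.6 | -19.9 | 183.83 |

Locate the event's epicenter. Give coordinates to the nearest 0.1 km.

x ≈ 29.9 km, y ≈ 79.4 km

Circle about each station: x² + y² = 84.84²; (x − 108.5)² + (y − 18.2)² = 99.62²; (x − 184.6)² + (y + 19.9)² = 183.83².
Subtracting the PFO equation from the HLID and NEW equations removes the quadratic terms:
217.0 x + 36.4 y = 9377.17
369.2 x − 39.8 y = 7877.53
Solving the 2×2 system: x ≈ 29.9, y ≈ 79.4 km.
Check against PFO (with the unrounded x, y): √(x²+y²) = 84.83 ≈ 84.84 km. ✓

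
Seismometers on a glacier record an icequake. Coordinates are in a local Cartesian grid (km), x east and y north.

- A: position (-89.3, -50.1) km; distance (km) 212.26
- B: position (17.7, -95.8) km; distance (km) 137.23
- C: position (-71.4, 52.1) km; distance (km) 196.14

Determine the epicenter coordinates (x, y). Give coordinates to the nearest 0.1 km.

Circle about each station: (x + 89.3)² + (y + 50.1)² = 212.26²; (x − 17.7)² + (y + 95.8)² = 137.23²; (x + 71.4)² + (y − 52.1)² = 196.14².
Subtracting the A equation from the B and C equations removes the quadratic terms:
214.0 x − 91.4 y = 25228.66
35.8 x + 204.4 y = 3911.28
Solving the 2×2 system: x ≈ 117.3, y ≈ -1.4 km.

117.3 km east, -1.4 km north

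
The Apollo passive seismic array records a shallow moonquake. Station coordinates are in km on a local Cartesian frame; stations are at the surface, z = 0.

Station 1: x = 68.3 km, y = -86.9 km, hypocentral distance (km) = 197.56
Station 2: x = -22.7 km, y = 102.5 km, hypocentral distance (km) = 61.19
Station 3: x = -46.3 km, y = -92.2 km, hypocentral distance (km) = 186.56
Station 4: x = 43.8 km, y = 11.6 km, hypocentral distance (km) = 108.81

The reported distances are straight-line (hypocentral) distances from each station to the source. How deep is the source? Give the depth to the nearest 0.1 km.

depth ≈ 57.4 km

Each station gives a sphere (x−x_i)² + (y−y_i)² + z² = d_i² (stations at z=0).
Subtracting the Station 1 sphere from Station 2 and Station 3: z² cancels, leaving linear equations in x and y:
-182.0 x + 378.8 y = 34090.78
-229.2 x − 10.6 y = 2653.35
Solving: x ≈ -15.397, y ≈ 82.599 km (keep extra digits for the depth step; rounded: -15.4, 82.6).
Then from the Station 1 sphere: z² = 197.56² − (x − 68.3)² − (y + 86.9)² with x = -15.397, y = 82.599, so z ≈ 57.401 ≈ 57.4 km.
Check against Station 4 (with the unrounded solution): distance 108.81 ≈ 108.81 km. ✓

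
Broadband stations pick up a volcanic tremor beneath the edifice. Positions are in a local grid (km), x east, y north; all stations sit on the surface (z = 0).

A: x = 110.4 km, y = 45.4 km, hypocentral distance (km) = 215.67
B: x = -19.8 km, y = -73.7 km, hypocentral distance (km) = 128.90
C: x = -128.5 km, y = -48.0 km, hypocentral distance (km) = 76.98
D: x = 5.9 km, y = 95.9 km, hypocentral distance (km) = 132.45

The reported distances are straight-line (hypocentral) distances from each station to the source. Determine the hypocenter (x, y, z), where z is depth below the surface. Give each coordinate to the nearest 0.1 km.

x ≈ -103.5 km, y ≈ 23.0 km, depth ≈ 16.1 km

Each station gives a sphere (x−x_i)² + (y−y_i)² + z² = d_i² (stations at z=0).
Subtracting the A sphere from B and C: z² cancels, leaving linear equations in x and y:
-260.4 x − 238.2 y = 21472.75
-477.8 x − 186.8 y = 45154.56
Solving: x ≈ -103.495, y ≈ 22.995 km (keep extra digits for the depth step; rounded: -103.5, 23.0).
Then from the A sphere: z² = 215.67² − (x − 110.4)² − (y − 45.4)² with x = -103.495, y = 22.995, so z ≈ 16.140 ≈ 16.1 km.
Check against D (with the unrounded solution): distance 132.45 ≈ 132.45 km. ✓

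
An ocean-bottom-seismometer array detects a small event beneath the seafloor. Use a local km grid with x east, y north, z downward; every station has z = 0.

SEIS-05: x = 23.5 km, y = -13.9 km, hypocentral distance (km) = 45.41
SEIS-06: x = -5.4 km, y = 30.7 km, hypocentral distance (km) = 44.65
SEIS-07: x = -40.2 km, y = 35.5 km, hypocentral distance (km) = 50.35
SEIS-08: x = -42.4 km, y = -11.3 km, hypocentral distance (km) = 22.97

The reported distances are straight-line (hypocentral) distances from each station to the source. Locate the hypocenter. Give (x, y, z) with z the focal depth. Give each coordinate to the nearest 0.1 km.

x ≈ -21.0 km, y ≈ -10.3 km, depth ≈ 8.3 km

Each station gives a sphere (x−x_i)² + (y−y_i)² + z² = d_i² (stations at z=0).
Subtracting the SEIS-05 sphere from SEIS-06 and SEIS-07: z² cancels, leaving linear equations in x and y:
-57.8 x + 89.2 y = 294.64
-127.4 x + 98.8 y = 1657.78
Solving: x ≈ -21.007, y ≈ -10.309 km (keep extra digits for the depth step; rounded: -21.0, -10.3).
Then from the SEIS-05 sphere: z² = 45.41² − (x − 23.5)² − (y + 13.9)² with x = -21.007, y = -10.309, so z ≈ 8.264 ≈ 8.3 km.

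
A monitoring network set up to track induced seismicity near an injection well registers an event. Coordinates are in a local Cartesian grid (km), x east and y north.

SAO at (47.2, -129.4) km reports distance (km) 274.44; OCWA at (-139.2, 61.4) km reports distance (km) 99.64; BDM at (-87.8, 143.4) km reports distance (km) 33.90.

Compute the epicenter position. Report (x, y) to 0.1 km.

(-60.8, 122.9)

Circle about each station: (x − 47.2)² + (y + 129.4)² = 274.44²; (x + 139.2)² + (y − 61.4)² = 99.64²; (x + 87.8)² + (y − 143.4)² = 33.90².
Subtracting the SAO equation from the OCWA and BDM equations removes the quadratic terms:
-372.8 x + 381.6 y = 69563.58
-270.0 x + 545.6 y = 83468.30
Solving the 2×2 system: x ≈ -60.8, y ≈ 122.9 km.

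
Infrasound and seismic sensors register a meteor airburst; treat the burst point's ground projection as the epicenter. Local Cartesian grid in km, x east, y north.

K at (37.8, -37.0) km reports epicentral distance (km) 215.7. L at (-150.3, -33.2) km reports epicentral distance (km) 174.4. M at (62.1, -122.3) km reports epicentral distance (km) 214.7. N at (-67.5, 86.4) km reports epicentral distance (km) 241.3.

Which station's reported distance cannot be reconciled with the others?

Solve using three stations at a time. Using K, M, N (subtract circle equations pairwise → linear system) gives (x, y) ≈ (-151.9, -139.7).
Distances from that point to each station vs reported:
  K: calculated 215.7 vs reported 215.7 → residual 0.0 km
  L: calculated 106.5 vs reported 174.4 → residual 67.9 km
  M: calculated 214.7 vs reported 214.7 → residual 0.0 km
  N: calculated 241.3 vs reported 241.3 → residual 0.0 km
K, M, N are mutually consistent (residuals ≈ 0); L is off by 67.9 km.

L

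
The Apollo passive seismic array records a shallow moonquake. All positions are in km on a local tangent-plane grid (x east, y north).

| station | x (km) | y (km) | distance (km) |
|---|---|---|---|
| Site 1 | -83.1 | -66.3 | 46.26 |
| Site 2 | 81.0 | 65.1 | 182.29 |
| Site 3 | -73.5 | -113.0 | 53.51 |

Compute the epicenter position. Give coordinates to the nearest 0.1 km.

-37.4 km east, -73.5 km north

Circle about each station: (x + 83.1)² + (y + 66.3)² = 46.26²; (x − 81.0)² + (y − 65.1)² = 182.29²; (x + 73.5)² + (y + 113.0)² = 53.51².
Subtracting the Site 1 equation from the Site 2 and Site 3 equations removes the quadratic terms:
328.2 x + 262.8 y = -31591.95
19.2 x − 93.4 y = 6146.62
Solving the 2×2 system: x ≈ -37.4, y ≈ -73.5 km.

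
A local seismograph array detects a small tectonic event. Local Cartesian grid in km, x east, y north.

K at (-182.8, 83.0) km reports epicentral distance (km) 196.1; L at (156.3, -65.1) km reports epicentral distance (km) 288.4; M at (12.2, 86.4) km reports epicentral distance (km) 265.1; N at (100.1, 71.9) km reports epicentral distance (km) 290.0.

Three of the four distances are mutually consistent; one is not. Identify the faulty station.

M

Solve using three stations at a time. Using K, L, N (subtract circle equations pairwise → linear system) gives (x, y) ≈ (-129.2, -105.6).
Distances from that point to each station vs reported:
  K: calculated 196.0 vs reported 196.1 → residual 0.1 km
  L: calculated 288.4 vs reported 288.4 → residual 0.0 km
  M: calculated 238.4 vs reported 265.1 → residual 26.7 km
  N: calculated 290.0 vs reported 290.0 → residual 0.0 km
K, L, N are mutually consistent (residuals ≈ 0); M is off by 26.7 km.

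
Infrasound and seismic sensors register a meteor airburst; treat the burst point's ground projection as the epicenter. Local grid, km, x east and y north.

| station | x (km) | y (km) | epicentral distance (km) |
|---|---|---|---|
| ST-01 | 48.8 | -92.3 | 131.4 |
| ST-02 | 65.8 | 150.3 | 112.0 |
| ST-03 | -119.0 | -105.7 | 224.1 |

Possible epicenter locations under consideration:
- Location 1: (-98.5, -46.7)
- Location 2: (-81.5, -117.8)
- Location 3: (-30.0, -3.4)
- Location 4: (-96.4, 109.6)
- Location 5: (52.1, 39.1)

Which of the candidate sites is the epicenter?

Location 5

For each candidate, compare |candidate − station| to the reported distance:
Location 1: residuals ST-01 22.8, ST-02 144.5, ST-03 161.6 → max 161.6 km
Location 2: residuals ST-01 1.4, ST-02 193.9, ST-03 184.7 → max 193.9 km
Location 3: residuals ST-01 12.6, ST-02 69.1, ST-03 88.5 → max 88.5 km
Location 4: residuals ST-01 117.3, ST-02 55.2, ST-03 7.6 → max 117.3 km
Location 5: residuals ST-01 0.0, ST-02 0.0, ST-03 0.0 → max 0.0 km
Only Location 5 has all residuals ≈ 0.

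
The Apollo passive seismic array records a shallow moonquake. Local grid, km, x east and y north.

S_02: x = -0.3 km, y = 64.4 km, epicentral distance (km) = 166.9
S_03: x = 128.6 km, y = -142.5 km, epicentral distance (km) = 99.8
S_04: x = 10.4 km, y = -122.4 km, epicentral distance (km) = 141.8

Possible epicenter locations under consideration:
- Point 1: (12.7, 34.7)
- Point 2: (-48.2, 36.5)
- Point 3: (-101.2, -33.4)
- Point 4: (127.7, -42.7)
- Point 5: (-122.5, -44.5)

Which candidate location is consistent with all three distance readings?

Point 4

For each candidate, compare |candidate − station| to the reported distance:
Point 1: residuals S_02 134.5, S_03 111.9, S_04 15.3 → max 134.5 km
Point 2: residuals S_02 111.5, S_03 151.8, S_04 27.6 → max 151.8 km
Point 3: residuals S_02 26.4, S_03 154.6, S_04 0.9 → max 154.6 km
Point 4: residuals S_02 0.0, S_03 0.0, S_04 0.0 → max 0.0 km
Point 5: residuals S_02 3.2, S_03 169.7, S_04 12.2 → max 169.7 km
Only Point 4 has all residuals ≈ 0.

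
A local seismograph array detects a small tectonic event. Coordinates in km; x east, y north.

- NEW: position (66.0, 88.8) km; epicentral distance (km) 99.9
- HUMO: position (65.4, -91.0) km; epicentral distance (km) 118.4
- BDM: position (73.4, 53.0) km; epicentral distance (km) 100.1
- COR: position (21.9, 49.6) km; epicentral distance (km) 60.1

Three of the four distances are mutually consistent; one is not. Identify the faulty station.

NEW

Solve using three stations at a time. Using HUMO, BDM, COR (subtract circle equations pairwise → linear system) gives (x, y) ≈ (-11.1, -0.6).
Distances from that point to each station vs reported:
  NEW: calculated 118.1 vs reported 99.9 → residual 18.2 km
  HUMO: calculated 118.4 vs reported 118.4 → residual 0.0 km
  BDM: calculated 100.1 vs reported 100.1 → residual 0.0 km
  COR: calculated 60.1 vs reported 60.1 → residual 0.0 km
HUMO, BDM, COR are mutually consistent (residuals ≈ 0); NEW is off by 18.2 km.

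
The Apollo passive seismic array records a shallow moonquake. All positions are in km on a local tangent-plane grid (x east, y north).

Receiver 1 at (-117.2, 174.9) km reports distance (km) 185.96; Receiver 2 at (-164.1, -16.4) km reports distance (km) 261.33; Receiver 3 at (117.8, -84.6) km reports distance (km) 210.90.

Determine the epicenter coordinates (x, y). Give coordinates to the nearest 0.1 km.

Circle about each station: (x + 117.2)² + (y − 174.9)² = 185.96²; (x + 164.1)² + (y + 16.4)² = 261.33²; (x − 117.8)² + (y + 84.6)² = 210.90².
Subtracting pairs of circle equations eliminates x²+y² and gives linear equations (the radical axes):
-93.8 x − 382.6 y = -50840.33
470.0 x − 519.0 y = -33189.54
Solving the 2×2 system: x ≈ 59.9, y ≈ 118.2 km.
Check against Receiver 1 (with the unrounded x, y): √((x + 117.2)²+(y − 174.9)²) = 185.96 ≈ 185.96 km. ✓

x ≈ 59.9 km, y ≈ 118.2 km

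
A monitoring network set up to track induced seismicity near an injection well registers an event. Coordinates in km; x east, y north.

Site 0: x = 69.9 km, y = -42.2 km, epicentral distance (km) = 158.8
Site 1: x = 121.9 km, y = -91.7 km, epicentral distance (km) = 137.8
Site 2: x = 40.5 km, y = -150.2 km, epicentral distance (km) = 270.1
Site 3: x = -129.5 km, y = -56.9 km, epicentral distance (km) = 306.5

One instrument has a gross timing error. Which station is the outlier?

Site 1

Solve using three stations at a time. Using Site 0, Site 2, Site 3 (subtract circle equations pairwise → linear system) gives (x, y) ≈ (131.2, 104.1).
Distances from that point to each station vs reported:
  Site 0: calculated 158.6 vs reported 158.8 → residual 0.2 km
  Site 1: calculated 196.0 vs reported 137.8 → residual 58.2 km
  Site 2: calculated 270.0 vs reported 270.1 → residual 0.1 km
  Site 3: calculated 306.4 vs reported 306.5 → residual 0.1 km
Site 0, Site 2, Site 3 are mutually consistent (residuals ≈ 0); Site 1 is off by 58.2 km.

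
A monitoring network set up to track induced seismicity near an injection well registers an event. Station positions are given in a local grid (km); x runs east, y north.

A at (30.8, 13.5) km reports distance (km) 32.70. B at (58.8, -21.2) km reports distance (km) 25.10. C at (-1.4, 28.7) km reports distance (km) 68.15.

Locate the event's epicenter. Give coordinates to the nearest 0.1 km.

x ≈ 62.0 km, y ≈ 3.7 km

Circle about each station: (x − 30.8)² + (y − 13.5)² = 32.70²; (x − 58.8)² + (y + 21.2)² = 25.10²; (x + 1.4)² + (y − 28.7)² = 68.15².
Subtracting pairs of circle equations eliminates x²+y² and gives linear equations (the radical axes):
56.0 x − 69.4 y = 3215.27
-64.4 x + 30.4 y = -3880.37
Solving the 2×2 system: x ≈ 62.0, y ≈ 3.7 km.
Check against A (with the unrounded x, y): √((x − 30.8)²+(y − 13.5)²) = 32.70 ≈ 32.70 km. ✓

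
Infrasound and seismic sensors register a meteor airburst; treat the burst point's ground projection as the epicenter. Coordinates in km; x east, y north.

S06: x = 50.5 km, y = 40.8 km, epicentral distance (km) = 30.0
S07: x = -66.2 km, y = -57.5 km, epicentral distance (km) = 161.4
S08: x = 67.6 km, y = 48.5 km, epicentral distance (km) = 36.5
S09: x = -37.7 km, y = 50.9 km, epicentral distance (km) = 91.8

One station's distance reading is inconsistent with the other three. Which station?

S09

Solve using three stations at a time. Using S06, S07, S08 (subtract circle equations pairwise → linear system) gives (x, y) ≈ (36.2, 67.2).
Distances from that point to each station vs reported:
  S06: calculated 30.0 vs reported 30.0 → residual 0.0 km
  S07: calculated 161.4 vs reported 161.4 → residual 0.0 km
  S08: calculated 36.5 vs reported 36.5 → residual 0.0 km
  S09: calculated 75.7 vs reported 91.8 → residual 16.1 km
S06, S07, S08 are mutually consistent (residuals ≈ 0); S09 is off by 16.1 km.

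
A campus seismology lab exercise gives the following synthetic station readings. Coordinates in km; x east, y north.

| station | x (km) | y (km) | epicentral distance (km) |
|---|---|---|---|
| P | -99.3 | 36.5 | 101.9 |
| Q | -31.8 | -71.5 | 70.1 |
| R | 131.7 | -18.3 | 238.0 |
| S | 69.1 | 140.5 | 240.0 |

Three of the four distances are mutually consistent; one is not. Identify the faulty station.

Solve using three stations at a time. Using P, Q, R (subtract circle equations pairwise → linear system) gives (x, y) ≈ (-101.6, -65.3).
Distances from that point to each station vs reported:
  P: calculated 101.9 vs reported 101.9 → residual 0.0 km
  Q: calculated 70.1 vs reported 70.1 → residual 0.0 km
  R: calculated 238.0 vs reported 238.0 → residual 0.0 km
  S: calculated 267.4 vs reported 240.0 → residual 27.4 km
P, Q, R are mutually consistent (residuals ≈ 0); S is off by 27.4 km.

S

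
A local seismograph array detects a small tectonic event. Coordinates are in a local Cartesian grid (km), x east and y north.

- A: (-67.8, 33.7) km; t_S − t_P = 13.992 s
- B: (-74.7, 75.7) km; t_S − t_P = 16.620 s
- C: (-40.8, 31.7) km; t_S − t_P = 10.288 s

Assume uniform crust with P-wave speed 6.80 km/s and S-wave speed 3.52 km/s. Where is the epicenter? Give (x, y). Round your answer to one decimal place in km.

Distance from S−P lag: d = Δt · v_P v_S / (v_P − v_S) = Δt · (6.80·3.52)/(6.80−3.52) ≈ 7.2976·Δt.
So d_A = 102.11, d_B = 121.29, d_C = 75.08 km.
Circle about each station: (x + 67.8)² + (y − 33.7)² = 102.11²; (x + 74.7)² + (y − 75.7)² = 121.29²; (x + 40.8)² + (y − 31.7)² = 75.08².
Subtracting the A equation from the B and C equations removes the quadratic terms:
-13.8 x + 84.0 y = 1293.24
54.0 x − 4.0 y = 1726.45
Solving the 2×2 system: x ≈ 33.5, y ≈ 20.9 km.

x ≈ 33.5 km, y ≈ 20.9 km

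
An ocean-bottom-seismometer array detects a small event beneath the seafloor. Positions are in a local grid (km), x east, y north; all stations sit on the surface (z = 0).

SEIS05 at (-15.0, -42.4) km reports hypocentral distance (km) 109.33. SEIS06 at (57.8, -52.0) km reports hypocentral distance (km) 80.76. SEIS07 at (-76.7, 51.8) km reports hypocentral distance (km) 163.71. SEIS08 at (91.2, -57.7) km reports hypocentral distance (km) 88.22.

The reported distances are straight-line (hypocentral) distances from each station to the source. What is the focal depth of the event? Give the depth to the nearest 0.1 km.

Each station gives a sphere (x−x_i)² + (y−y_i)² + z² = d_i² (stations at z=0).
Subtracting the SEIS05 sphere from SEIS06 and SEIS07: z² cancels, leaving linear equations in x and y:
145.6 x − 19.2 y = 9452.95
-123.4 x + 188.4 y = -8304.55
Solving: x ≈ 64.700, y ≈ -1.702 km (keep extra digits for the depth step; rounded: 64.7, -1.7).
Then from the SEIS05 sphere: z² = 109.33² − (x + 15.0)² − (y + 42.4)² with x = 64.700, y = -1.702, so z ≈ 62.806 ≈ 62.8 km.

depth ≈ 62.8 km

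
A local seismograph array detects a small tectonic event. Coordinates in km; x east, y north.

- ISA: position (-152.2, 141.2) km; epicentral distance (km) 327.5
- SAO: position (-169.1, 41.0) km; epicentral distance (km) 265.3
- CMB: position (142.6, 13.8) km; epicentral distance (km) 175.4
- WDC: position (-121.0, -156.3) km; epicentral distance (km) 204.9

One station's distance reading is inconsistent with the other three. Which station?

WDC

Solve using three stations at a time. Using ISA, SAO, CMB (subtract circle equations pairwise → linear system) gives (x, y) ≈ (36.9, -126.2).
Distances from that point to each station vs reported:
  ISA: calculated 327.5 vs reported 327.5 → residual 0.0 km
  SAO: calculated 265.3 vs reported 265.3 → residual 0.0 km
  CMB: calculated 175.4 vs reported 175.4 → residual 0.0 km
  WDC: calculated 160.7 vs reported 204.9 → residual 44.2 km
ISA, SAO, CMB are mutually consistent (residuals ≈ 0); WDC is off by 44.2 km.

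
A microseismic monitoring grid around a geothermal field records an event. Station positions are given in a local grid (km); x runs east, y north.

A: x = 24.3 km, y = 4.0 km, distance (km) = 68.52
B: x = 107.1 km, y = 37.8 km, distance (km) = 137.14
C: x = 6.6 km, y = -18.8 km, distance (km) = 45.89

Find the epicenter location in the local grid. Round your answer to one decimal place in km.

x ≈ 15.1 km, y ≈ -63.9 km

Circle about each station: (x − 24.3)² + (y − 4.0)² = 68.52²; (x − 107.1)² + (y − 37.8)² = 137.14²; (x − 6.6)² + (y + 18.8)² = 45.89².
Subtracting pairs of circle equations eliminates x²+y² and gives linear equations (the radical axes):
165.6 x + 67.6 y = -1819.63
-35.4 x − 45.6 y = 2379.61
Solving the 2×2 system: x ≈ 15.1, y ≈ -63.9 km.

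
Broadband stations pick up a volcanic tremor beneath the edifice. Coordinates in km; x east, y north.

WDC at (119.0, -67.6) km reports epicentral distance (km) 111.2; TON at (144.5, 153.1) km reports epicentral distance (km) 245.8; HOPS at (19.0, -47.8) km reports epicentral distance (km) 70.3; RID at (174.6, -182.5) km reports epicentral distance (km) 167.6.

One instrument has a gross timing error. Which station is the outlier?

Solve using three stations at a time. Using WDC, HOPS, RID (subtract circle equations pairwise → linear system) gives (x, y) ≈ (19.9, -118.0).
Distances from that point to each station vs reported:
  WDC: calculated 111.1 vs reported 111.2 → residual 0.1 km
  TON: calculated 298.4 vs reported 245.8 → residual 52.6 km
  HOPS: calculated 70.2 vs reported 70.3 → residual 0.1 km
  RID: calculated 167.6 vs reported 167.6 → residual 0.0 km
WDC, HOPS, RID are mutually consistent (residuals ≈ 0); TON is off by 52.6 km.

TON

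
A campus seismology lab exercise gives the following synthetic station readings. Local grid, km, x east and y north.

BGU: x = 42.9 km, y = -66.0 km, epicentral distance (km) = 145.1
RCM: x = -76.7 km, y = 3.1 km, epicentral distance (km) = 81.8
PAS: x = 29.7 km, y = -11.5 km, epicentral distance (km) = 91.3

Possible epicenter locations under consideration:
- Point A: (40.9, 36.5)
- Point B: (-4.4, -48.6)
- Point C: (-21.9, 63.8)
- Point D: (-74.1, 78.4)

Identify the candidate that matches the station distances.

For each candidate, compare |candidate − station| to the reported distance:
Point A: residuals BGU 42.6, RCM 40.5, PAS 42.0 → max 42.6 km
Point B: residuals BGU 94.7, RCM 7.1, PAS 40.9 → max 94.7 km
Point C: residuals BGU 0.0, RCM 0.0, PAS 0.0 → max 0.0 km
Point D: residuals BGU 40.8, RCM 6.5, PAS 46.0 → max 46.0 km
Only Point C has all residuals ≈ 0.

Point C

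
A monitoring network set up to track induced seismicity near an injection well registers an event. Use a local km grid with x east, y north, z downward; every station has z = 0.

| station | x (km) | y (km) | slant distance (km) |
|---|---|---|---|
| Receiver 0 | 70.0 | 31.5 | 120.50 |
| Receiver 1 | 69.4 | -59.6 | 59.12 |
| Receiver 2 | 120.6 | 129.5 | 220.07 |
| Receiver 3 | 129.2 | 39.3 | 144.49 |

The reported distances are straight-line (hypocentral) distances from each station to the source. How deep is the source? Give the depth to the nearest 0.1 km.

Each station gives a sphere (x−x_i)² + (y−y_i)² + z² = d_i² (stations at z=0).
Subtracting the Receiver 0 sphere from Receiver 1 and Receiver 2: z² cancels, leaving linear equations in x and y:
-1.2 x − 182.2 y = 13501.35
101.2 x + 196.0 y = -8488.19
Solving: x ≈ 60.412, y ≈ -74.500 km (keep extra digits for the depth step; rounded: 60.4, -74.5).
Then from the Receiver 0 sphere: z² = 120.50² − (x − 70.0)² − (y − 31.5)² with x = 60.412, y = -74.500, so z ≈ 56.501 ≈ 56.5 km.
Check against Receiver 3 (with the unrounded solution): distance 144.48 ≈ 144.49 km. ✓

z ≈ 56.5 km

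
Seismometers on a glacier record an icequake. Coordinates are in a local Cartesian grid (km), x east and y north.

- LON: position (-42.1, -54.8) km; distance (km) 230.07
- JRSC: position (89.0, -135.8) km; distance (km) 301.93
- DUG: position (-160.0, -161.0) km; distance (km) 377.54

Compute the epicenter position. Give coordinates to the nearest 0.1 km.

x ≈ 36.3 km, y ≈ 161.5 km

Circle about each station: (x + 42.1)² + (y + 54.8)² = 230.07²; (x − 89.0)² + (y + 135.8)² = 301.93²; (x + 160.0)² + (y + 161.0)² = 377.54².
Subtracting pairs of circle equations eliminates x²+y² and gives linear equations (the radical axes):
262.2 x − 162.0 y = -16642.33
-235.8 x − 212.4 y = -42858.70
Solving the 2×2 system: x ≈ 36.3, y ≈ 161.5 km.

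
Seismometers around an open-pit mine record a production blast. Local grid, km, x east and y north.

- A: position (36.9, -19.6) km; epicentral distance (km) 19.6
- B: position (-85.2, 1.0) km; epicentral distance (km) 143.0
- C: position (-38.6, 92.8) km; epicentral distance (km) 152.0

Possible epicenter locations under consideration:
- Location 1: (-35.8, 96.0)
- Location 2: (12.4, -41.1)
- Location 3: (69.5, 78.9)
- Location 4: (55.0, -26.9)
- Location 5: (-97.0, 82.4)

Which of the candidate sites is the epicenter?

For each candidate, compare |candidate − station| to the reported distance:
Location 1: residuals A 117.0, B 35.9, C 147.7 → max 147.7 km
Location 2: residuals A 13.0, B 36.7, C 8.7 → max 36.7 km
Location 3: residuals A 84.2, B 30.2, C 43.0 → max 84.2 km
Location 4: residuals A 0.1, B 0.1, C 0.0 → max 0.1 km
Location 5: residuals A 148.7, B 60.7, C 92.7 → max 148.7 km
Only Location 4 has all residuals ≈ 0.

Location 4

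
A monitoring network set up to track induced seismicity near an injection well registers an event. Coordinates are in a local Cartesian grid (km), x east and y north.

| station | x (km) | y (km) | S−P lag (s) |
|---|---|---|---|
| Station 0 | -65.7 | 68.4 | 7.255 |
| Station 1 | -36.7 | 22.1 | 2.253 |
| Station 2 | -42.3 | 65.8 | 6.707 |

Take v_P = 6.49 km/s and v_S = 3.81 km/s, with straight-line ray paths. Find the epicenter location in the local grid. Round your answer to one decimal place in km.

Distance from S−P lag: d = Δt · v_P v_S / (v_P − v_S) = Δt · (6.49·3.81)/(6.49−3.81) ≈ 9.2265·Δt.
So d_Station 0 = 66.94, d_Station 1 = 20.79, d_Station 2 = 61.88 km.
Circle about each station: (x + 65.7)² + (y − 68.4)² = 66.94²; (x + 36.7)² + (y − 22.1)² = 20.79²; (x + 42.3)² + (y − 65.8)² = 61.88².
Subtracting the Station 0 equation from the Station 1 and Station 2 equations removes the quadratic terms:
58.0 x − 92.6 y = -3111.01
46.8 x − 5.2 y = -2224.29
Solving the 2×2 system: x ≈ -47.1, y ≈ 4.1 km.

x ≈ -47.1 km, y ≈ 4.1 km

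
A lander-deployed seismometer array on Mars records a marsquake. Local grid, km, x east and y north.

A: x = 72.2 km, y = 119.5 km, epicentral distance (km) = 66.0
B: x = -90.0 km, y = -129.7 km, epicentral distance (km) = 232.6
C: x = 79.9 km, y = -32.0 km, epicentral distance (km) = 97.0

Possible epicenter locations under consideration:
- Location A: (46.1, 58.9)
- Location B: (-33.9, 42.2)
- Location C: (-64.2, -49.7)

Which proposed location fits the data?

Location A

For each candidate, compare |candidate − station| to the reported distance:
Location A: residuals A 0.0, B 0.0, C 0.0 → max 0.0 km
Location B: residuals A 65.3, B 51.8, C 38.9 → max 65.3 km
Location C: residuals A 151.3, B 148.5, C 48.2 → max 151.3 km
Only Location A has all residuals ≈ 0.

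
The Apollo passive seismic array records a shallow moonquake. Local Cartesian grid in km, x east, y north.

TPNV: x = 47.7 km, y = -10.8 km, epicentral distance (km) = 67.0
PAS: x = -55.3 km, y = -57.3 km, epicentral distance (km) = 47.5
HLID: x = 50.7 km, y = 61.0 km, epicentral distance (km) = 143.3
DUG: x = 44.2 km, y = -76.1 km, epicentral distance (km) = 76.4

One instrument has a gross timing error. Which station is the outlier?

HLID

Solve using three stations at a time. Using TPNV, PAS, DUG (subtract circle equations pairwise → linear system) gives (x, y) ≈ (-16.6, -29.8).
Distances from that point to each station vs reported:
  TPNV: calculated 67.0 vs reported 67.0 → residual 0.0 km
  PAS: calculated 47.5 vs reported 47.5 → residual 0.0 km
  HLID: calculated 113.0 vs reported 143.3 → residual 30.3 km
  DUG: calculated 76.4 vs reported 76.4 → residual 0.0 km
TPNV, PAS, DUG are mutually consistent (residuals ≈ 0); HLID is off by 30.3 km.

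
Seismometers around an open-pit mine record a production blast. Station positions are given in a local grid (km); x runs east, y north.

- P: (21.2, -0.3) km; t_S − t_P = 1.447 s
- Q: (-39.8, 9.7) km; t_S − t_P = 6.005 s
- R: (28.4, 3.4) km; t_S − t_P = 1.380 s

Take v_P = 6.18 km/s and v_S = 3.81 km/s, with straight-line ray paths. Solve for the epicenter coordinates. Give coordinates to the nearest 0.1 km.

Distance from S−P lag: d = Δt · v_P v_S / (v_P − v_S) = Δt · (6.18·3.81)/(6.18−3.81) ≈ 9.9349·Δt.
So d_P = 14.38, d_Q = 59.66, d_R = 13.71 km.
Circle about each station: (x − 21.2)² + (y + 0.3)² = 14.38²; (x + 39.8)² + (y − 9.7)² = 59.66²; (x − 28.4)² + (y − 3.4)² = 13.71².
Subtracting the P equation from the Q and R equations removes the quadratic terms:
-122.0 x + 20.0 y = -2123.93
14.4 x + 7.4 y = 387.41
Solving the 2×2 system: x ≈ 19.7, y ≈ 14.0 km.

x ≈ 19.7 km, y ≈ 14.0 km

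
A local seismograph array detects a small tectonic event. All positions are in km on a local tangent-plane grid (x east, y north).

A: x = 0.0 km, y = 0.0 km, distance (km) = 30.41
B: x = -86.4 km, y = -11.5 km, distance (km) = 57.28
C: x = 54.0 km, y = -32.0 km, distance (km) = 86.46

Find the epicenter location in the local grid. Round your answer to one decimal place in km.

Circle about each station: x² + y² = 30.41²; (x + 86.4)² + (y + 11.5)² = 57.28²; (x − 54.0)² + (y + 32.0)² = 86.46².
Subtracting the A equation from the B and C equations removes the quadratic terms:
-172.8 x − 23.0 y = 5240.98
108.0 x − 64.0 y = -2610.56
Solving the 2×2 system: x ≈ -29.2, y ≈ -8.5 km.
Check against A (with the unrounded x, y): √(x²+y²) = 30.41 ≈ 30.41 km. ✓

(-29.2, -8.5)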